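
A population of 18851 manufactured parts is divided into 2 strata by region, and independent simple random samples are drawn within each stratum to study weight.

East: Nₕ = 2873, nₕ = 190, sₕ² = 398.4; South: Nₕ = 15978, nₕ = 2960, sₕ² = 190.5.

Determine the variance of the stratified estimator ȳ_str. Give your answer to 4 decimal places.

0.0832

Var(ȳ_str) = Σₕ Wₕ²(1 − fₕ)sₕ²/nₕ with Wₕ = Nₕ/N, N = 18851.
East: Wₕ = 0.15240571; term = 0.15240571²·(1 − 0.06613296)·398.4/190 = 0.045483433.
South: Wₕ = 0.84759429; term = 0.84759429²·(1 − 0.18525473)·190.5/2960 = 0.037670481.
Sum = 0.083153914.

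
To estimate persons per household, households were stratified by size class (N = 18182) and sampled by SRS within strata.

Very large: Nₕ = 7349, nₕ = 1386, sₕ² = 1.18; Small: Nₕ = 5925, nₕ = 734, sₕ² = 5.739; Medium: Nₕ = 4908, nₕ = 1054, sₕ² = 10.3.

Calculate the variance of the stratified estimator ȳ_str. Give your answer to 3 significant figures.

0.00140

Var(ȳ_str) = Σₕ Wₕ²(1 − fₕ)sₕ²/nₕ with Wₕ = Nₕ/N, N = 18182.
Very large: Wₕ = 0.40419096; term = 0.40419096²·(1 − 0.18859709)·1.18/1386 = 1.1285701 × 10^-4.
Small: Wₕ = 0.32587174; term = 0.32587174²·(1 − 0.12388186)·5.739/734 = 7.2743843 × 10^-4.
Medium: Wₕ = 0.26993730; term = 0.26993730²·(1 − 0.21475143)·10.3/1054 = 5.591516 × 10^-4.
Sum = 0.001399447.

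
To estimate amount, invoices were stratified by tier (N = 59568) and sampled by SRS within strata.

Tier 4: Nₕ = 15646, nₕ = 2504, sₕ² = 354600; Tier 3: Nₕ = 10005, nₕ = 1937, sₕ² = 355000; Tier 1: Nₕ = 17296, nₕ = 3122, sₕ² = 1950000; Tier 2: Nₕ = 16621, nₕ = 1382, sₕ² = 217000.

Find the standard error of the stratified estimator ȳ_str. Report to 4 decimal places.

8.1693

Var(ȳ_str) = Σₕ Wₕ²(1 − fₕ)sₕ²/nₕ with Wₕ = Nₕ/N, N = 59568.
Tier 4: Wₕ = 0.26265780; term = 0.26265780²·(1 − 0.16004091)·354600/2504 = 8.20622.
Tier 3: Wₕ = 0.16795931; term = 0.16795931²·(1 − 0.19360320)·355000/1937 = 4.1692283.
Tier 1: Wₕ = 0.29035724; term = 0.29035724²·(1 − 0.18050416)·1950000/3122 = 43.153277.
Tier 2: Wₕ = 0.27902565; term = 0.27902565²·(1 − 0.08314783)·217000/1382 = 11.208288.
Sum = 66.737013.
SE = √(66.737013) = 8.1693.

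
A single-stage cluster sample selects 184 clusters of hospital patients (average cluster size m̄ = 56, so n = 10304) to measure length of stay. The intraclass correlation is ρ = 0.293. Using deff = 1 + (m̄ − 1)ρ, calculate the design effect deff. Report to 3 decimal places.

deff = 1 + (56 − 1)·0.293 = 1 + 16.115 = 17.115.

17.115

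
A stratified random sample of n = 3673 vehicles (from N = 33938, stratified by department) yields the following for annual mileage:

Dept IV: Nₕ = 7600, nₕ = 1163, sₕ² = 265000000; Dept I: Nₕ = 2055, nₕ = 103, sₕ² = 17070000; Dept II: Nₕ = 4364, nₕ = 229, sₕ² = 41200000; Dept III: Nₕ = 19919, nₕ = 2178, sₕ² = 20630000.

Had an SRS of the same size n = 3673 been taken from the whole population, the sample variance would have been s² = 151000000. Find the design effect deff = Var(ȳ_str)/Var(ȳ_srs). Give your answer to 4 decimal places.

0.4359

Var(ȳ_str) = Σ Wₕ²(1−fₕ)sₕ²/nₕ with Wₕ = Nₕ/33938:
  Dept IV: (7600/33938)²·(1−1163/7600)·265000000/1163 = 9678.1148
  Dept I: (2055/33938)²·(1−103/2055)·17070000/103 = 577.18554
  Dept II: (4364/33938)²·(1−229/4364)·41200000/229 = 2818.7042
  Dept III: (19919/33938)²·(1−2178/19919)·20630000/2178 = 2906.1263
  → Var(ȳ_str) = 15980.131.
Var(ȳ_srs) = (1 − 3673/33938)·151000000/3673 = 36661.519.
deff = 15980.131 / 36661.519 = 0.4359.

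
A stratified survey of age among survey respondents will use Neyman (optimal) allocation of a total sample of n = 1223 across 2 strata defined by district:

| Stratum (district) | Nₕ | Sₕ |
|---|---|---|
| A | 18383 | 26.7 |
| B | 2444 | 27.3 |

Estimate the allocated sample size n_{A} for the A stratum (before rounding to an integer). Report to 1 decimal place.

Neyman allocation: nₕ = n·NₕSₕ / Σⱼ NⱼSⱼ.
Σ NⱼSⱼ = 18383·26.7 + 2444·27.3 = 557547.3.
n_{A} = 1223·18383·26.7 / 557547.3 = 1076.6.

1076.6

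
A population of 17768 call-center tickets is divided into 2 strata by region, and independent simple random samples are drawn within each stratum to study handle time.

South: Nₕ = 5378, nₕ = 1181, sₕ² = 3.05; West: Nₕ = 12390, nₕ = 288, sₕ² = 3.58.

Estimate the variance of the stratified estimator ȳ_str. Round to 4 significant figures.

0.006089

Var(ȳ_str) = Σₕ Wₕ²(1 − fₕ)sₕ²/nₕ with Wₕ = Nₕ/N, N = 17768.
South: Wₕ = 0.30267897; term = 0.30267897²·(1 − 0.21959836)·3.05/1181 = 1.846429 × 10^-4.
West: Wₕ = 0.69732103; term = 0.69732103²·(1 − 0.02324455)·3.58/288 = 0.0059039396.
Sum = 0.0060885825.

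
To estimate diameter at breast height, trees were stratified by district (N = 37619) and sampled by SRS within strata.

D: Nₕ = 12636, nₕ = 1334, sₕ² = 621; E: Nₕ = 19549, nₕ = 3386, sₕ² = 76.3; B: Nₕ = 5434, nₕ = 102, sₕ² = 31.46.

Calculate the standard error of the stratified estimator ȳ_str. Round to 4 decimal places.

0.2415

Var(ȳ_str) = Σₕ Wₕ²(1 − fₕ)sₕ²/nₕ with Wₕ = Nₕ/N, N = 37619.
D: Wₕ = 0.33589410; term = 0.33589410²·(1 − 0.10557138)·621/1334 = 0.046977099.
E: Wₕ = 0.51965762; term = 0.51965762²·(1 − 0.17320579)·76.3/3386 = 0.0050311772.
B: Wₕ = 0.14444828; term = 0.14444828²·(1 − 0.01877070)·31.46/102 = 0.0063147161.
Sum = 0.058322992.
SE = √(0.058322992) = 0.2415.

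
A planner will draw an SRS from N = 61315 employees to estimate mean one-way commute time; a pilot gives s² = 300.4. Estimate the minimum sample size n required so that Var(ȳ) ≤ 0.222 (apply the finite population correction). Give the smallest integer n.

Without fpc, n₀ = s²/D = 300.4/0.222 = 1353.1532.
With fpc, (1 − n/N)·s²/n ≤ D requires n ≥ n₀/(1 + n₀/N) = 1353.1532/(1 + 1353.1532/61315) = 1323.9354.
Rounding up, n = 1324.

1324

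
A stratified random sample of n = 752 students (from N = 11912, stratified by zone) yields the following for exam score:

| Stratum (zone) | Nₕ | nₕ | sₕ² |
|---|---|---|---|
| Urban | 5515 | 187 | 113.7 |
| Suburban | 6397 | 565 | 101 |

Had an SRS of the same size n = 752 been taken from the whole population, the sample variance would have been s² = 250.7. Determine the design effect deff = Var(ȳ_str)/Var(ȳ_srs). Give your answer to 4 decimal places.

Var(ȳ_str) = Σ Wₕ²(1−fₕ)sₕ²/nₕ with Wₕ = Nₕ/11912:
  Urban: (5515/11912)²·(1−187/5515)·113.7/187 = 0.12590971
  Suburban: (6397/11912)²·(1−565/6397)·101/565 = 0.046999953
  → Var(ȳ_str) = 0.17290966.
Var(ȳ_srs) = (1 − 752/11912)·250.7/752 = 0.31233166.
deff = 0.17290966 / 0.31233166 = 0.5536.

0.5536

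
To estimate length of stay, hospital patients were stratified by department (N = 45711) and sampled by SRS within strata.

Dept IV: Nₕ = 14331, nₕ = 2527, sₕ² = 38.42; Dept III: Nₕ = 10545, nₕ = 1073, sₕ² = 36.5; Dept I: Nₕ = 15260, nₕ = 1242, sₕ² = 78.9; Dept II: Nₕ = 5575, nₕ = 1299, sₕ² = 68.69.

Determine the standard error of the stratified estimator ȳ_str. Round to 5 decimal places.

Var(ȳ_str) = Σₕ Wₕ²(1 − fₕ)sₕ²/nₕ with Wₕ = Nₕ/N, N = 45711.
Dept IV: Wₕ = 0.31351316; term = 0.31351316²·(1 − 0.17633103)·38.42/2527 = 0.0012308819.
Dept III: Wₕ = 0.23068846; term = 0.23068846²·(1 − 0.10175439)·36.5/1073 = 0.0016260727.
Dept I: Wₕ = 0.33383649; term = 0.33383649²·(1 − 0.08138925)·78.9/1242 = 0.0065036109.
Dept II: Wₕ = 0.12196189; term = 0.12196189²·(1 − 0.23300448)·68.69/1299 = 6.0328911 × 10^-4.
Sum = 0.0099638546.
SE = √(0.0099638546) = 0.09982.

0.09982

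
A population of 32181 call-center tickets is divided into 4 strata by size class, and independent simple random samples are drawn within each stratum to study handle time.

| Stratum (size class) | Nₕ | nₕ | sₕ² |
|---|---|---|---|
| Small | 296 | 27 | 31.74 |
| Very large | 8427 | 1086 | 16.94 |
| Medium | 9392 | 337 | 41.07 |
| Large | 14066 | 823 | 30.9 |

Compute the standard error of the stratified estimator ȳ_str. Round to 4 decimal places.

Var(ȳ_str) = Σₕ Wₕ²(1 − fₕ)sₕ²/nₕ with Wₕ = Nₕ/N, N = 32181.
Small: Wₕ = 0.00919797; term = 0.00919797²·(1 − 0.09121622)·31.74/27 = 9.0383276 × 10^-5.
Very large: Wₕ = 0.26186259; term = 0.26186259²·(1 − 0.12887148)·16.94/1086 = 9.3177859 × 10^-4.
Medium: Wₕ = 0.29184923; term = 0.29184923²·(1 − 0.03588160)·41.07/337 = 0.010007884.
Large: Wₕ = 0.43709021; term = 0.43709021²·(1 − 0.05850988)·30.9/823 = 0.0067533081.
Sum = 0.017783354.
SE = √(0.017783354) = 0.1334.

0.1334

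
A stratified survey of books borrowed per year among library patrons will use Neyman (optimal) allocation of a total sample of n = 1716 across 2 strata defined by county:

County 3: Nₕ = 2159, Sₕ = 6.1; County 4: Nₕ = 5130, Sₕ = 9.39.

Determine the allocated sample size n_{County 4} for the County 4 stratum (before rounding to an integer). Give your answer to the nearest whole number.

Neyman allocation: nₕ = n·NₕSₕ / Σⱼ NⱼSⱼ.
Σ NⱼSⱼ = 2159·6.1 + 5130·9.39 = 61340.6.
n_{County 4} = 1716·5130·9.39 / 61340.6 = 1348.

1348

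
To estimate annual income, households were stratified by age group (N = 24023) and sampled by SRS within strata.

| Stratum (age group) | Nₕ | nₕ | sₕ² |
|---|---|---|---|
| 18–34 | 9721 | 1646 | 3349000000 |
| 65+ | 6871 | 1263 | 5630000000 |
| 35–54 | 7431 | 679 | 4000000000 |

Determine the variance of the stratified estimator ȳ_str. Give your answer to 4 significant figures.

Var(ȳ_str) = Σₕ Wₕ²(1 − fₕ)sₕ²/nₕ with Wₕ = Nₕ/N, N = 24023.
18–34: Wₕ = 0.40465387; term = 0.40465387²·(1 − 0.16932414)·3349000000/1646 = 276747.88.
65+: Wₕ = 0.28601757; term = 0.28601757²·(1 − 0.18381604)·5630000000/1263 = 297631.24.
35–54: Wₕ = 0.30932856; term = 0.30932856²·(1 − 0.09137397)·4000000000/679 = 512171.52.
Sum = 1.0865506 × 10^6.

1.087 × 10^6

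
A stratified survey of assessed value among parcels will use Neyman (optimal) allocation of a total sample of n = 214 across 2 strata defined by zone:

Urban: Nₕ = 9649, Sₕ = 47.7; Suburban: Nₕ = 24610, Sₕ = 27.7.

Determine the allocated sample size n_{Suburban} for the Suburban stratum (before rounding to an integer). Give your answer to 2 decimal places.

127.75

Neyman allocation: nₕ = n·NₕSₕ / Σⱼ NⱼSⱼ.
Σ NⱼSⱼ = 9649·47.7 + 24610·27.7 = 1.1419543 × 10^6.
n_{Suburban} = 214·24610·27.7 / (1.1419543 × 10^6) = 127.75.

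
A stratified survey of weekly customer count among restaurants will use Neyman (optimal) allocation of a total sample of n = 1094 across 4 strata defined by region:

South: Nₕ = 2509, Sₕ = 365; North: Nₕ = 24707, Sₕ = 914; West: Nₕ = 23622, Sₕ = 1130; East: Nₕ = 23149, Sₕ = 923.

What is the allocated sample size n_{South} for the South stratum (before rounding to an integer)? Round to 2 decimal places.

Neyman allocation: nₕ = n·NₕSₕ / Σⱼ NⱼSⱼ.
Σ NⱼSⱼ = 2509·365 + 24707·914 + 23622·1130 + 23149·923 = 7.155737 × 10^7.
n_{South} = 1094·2509·365 / (7.155737 × 10^7) = 14.00.

14.00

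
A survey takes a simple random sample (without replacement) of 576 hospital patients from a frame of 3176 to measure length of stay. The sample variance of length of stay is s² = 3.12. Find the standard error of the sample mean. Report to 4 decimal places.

0.0666

Under SRS without replacement, Var(ȳ) = (1 − f)·s²/n with f = n/N = 576/3176 = 0.18136020.
Var(ȳ) = (1 − 0.18136020)·3.12/576 = 0.81863980·0.0054166667 = 0.0044342989.
SE(ȳ) = √(0.0044342989) = 0.0666.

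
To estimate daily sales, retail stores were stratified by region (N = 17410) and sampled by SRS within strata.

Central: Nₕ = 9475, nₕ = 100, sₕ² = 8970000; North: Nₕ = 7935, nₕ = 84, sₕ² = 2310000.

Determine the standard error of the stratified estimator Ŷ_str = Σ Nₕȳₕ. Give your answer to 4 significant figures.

3.111 × 10^6

Var(Ŷ_str) = Σₕ Nₕ²(1 − fₕ)sₕ²/nₕ.
Central: 9475²·(1 − 100/9475)·8970000/100 = 7.9678828 × 10^12.
North: 7935²·(1 − 84/7935)·2310000/84 = 1.7131863 × 10^12.
Sum = 9.6810691 × 10^12.
SE = √(9.6810691 × 10^12) = 3.111 × 10^6.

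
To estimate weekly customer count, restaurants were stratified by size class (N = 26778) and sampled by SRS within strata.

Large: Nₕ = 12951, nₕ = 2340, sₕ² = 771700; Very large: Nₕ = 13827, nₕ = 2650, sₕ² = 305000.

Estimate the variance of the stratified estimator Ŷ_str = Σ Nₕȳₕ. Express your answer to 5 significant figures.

6.3107 × 10^10

Var(Ŷ_str) = Σₕ Nₕ²(1 − fₕ)sₕ²/nₕ.
Large: 12951²·(1 − 2340/12951)·771700/2340 = 4.5320246 × 10^10.
Very large: 13827²·(1 − 2650/13827)·305000/2650 = 1.7787183 × 10^10.
Sum = 6.3107429 × 10^10.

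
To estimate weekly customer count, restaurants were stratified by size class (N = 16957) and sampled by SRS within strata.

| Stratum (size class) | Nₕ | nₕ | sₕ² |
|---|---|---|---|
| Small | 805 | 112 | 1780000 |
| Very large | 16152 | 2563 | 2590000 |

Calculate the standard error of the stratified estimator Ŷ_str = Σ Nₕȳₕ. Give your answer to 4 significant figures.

Var(Ŷ_str) = Σₕ Nₕ²(1 − fₕ)sₕ²/nₕ.
Small: 805²·(1 − 112/805)·1780000/112 = 8.8660688 × 10^9.
Very large: 16152²·(1 − 2563/16152)·2590000/2563 = 2.2180175 × 10^11.
Sum = 2.3066782 × 10^11.
SE = √(2.3066782 × 10^11) = 480300.

480300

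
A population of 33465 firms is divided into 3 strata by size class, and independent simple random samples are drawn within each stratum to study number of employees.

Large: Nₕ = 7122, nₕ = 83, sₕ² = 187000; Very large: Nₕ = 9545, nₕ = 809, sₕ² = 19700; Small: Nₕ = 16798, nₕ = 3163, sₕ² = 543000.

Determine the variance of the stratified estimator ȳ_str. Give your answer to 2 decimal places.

Var(ȳ_str) = Σₕ Wₕ²(1 − fₕ)sₕ²/nₕ with Wₕ = Nₕ/N, N = 33465.
Large: Wₕ = 0.21281936; term = 0.21281936²·(1 − 0.01165403)·187000/83 = 100.85439.
Very large: Wₕ = 0.28522337; term = 0.28522337²·(1 − 0.08475642)·19700/809 = 1.8131119.
Small: Wₕ = 0.50195727; term = 0.50195727²·(1 − 0.18829623)·543000/3163 = 35.11007.
Sum = 137.77757.

137.78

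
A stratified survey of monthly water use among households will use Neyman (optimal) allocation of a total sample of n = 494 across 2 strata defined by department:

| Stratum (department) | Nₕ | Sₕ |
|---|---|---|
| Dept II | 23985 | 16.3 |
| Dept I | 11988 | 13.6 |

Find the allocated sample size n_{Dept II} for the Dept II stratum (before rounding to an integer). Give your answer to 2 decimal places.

Neyman allocation: nₕ = n·NₕSₕ / Σⱼ NⱼSⱼ.
Σ NⱼSⱼ = 23985·16.3 + 11988·13.6 = 553992.3.
n_{Dept II} = 494·23985·16.3 / 553992.3 = 348.62.

348.62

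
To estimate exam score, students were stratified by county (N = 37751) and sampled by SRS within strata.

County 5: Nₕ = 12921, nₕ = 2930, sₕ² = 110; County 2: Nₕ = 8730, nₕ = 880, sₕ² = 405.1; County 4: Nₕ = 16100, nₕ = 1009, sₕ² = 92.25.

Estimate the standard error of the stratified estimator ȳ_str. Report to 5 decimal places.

Var(ȳ_str) = Σₕ Wₕ²(1 − fₕ)sₕ²/nₕ with Wₕ = Nₕ/N, N = 37751.
County 5: Wₕ = 0.34226908; term = 0.34226908²·(1 − 0.22676263)·110/2930 = 0.0034007384.
County 2: Wₕ = 0.23125215; term = 0.23125215²·(1 − 0.10080183)·405.1/880 = 0.022136377.
County 4: Wₕ = 0.42647877; term = 0.42647877²·(1 − 0.06267081)·92.25/1009 = 0.015586987.
Sum = 0.041124102.
SE = √(0.041124102) = 0.20279.

0.20279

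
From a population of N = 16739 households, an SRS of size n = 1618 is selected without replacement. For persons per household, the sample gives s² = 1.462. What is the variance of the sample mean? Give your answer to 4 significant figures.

8.162 × 10^-4

Under SRS without replacement, Var(ȳ) = (1 − f)·s²/n with f = n/N = 1618/16739 = 0.09666049.
Var(ȳ) = (1 − 0.09666049)·1.462/1618 = 0.90333951·9.0358467 × 10^-4 = 8.1624373 × 10^-4.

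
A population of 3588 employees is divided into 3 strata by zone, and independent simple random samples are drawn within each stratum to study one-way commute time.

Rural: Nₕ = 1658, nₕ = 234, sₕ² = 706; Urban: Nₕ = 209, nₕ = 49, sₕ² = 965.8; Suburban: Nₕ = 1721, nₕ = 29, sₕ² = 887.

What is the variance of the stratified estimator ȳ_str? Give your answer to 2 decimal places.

7.52

Var(ȳ_str) = Σₕ Wₕ²(1 − fₕ)sₕ²/nₕ with Wₕ = Nₕ/N, N = 3588.
Rural: Wₕ = 0.46209588; term = 0.46209588²·(1 − 0.14113390)·706/234 = 0.5533227.
Urban: Wₕ = 0.05824972; term = 0.05824972²·(1 − 0.23444976)·965.8/49 = 0.051197944.
Suburban: Wₕ = 0.47965440; term = 0.47965440²·(1 − 0.01685067)·887/29 = 6.9183413.
Sum = 7.5228619.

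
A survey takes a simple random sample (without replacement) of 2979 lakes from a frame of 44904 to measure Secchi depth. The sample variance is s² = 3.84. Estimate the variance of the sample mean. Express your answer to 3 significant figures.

Under SRS without replacement, Var(ȳ) = (1 − f)·s²/n with f = n/N = 2979/44904 = 0.06634153.
Var(ȳ) = (1 − 0.06634153)·3.84/2979 = 0.93365847·0.0012890232 = 0.0012035074.

0.00120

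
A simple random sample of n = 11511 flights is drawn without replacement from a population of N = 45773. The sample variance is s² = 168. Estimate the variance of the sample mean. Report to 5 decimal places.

Under SRS without replacement, Var(ȳ) = (1 − f)·s²/n with f = n/N = 11511/45773 = 0.25148013.
Var(ȳ) = (1 − 0.25148013)·168/11511 = 0.74851987·0.014594735 = 0.010924449.

0.01092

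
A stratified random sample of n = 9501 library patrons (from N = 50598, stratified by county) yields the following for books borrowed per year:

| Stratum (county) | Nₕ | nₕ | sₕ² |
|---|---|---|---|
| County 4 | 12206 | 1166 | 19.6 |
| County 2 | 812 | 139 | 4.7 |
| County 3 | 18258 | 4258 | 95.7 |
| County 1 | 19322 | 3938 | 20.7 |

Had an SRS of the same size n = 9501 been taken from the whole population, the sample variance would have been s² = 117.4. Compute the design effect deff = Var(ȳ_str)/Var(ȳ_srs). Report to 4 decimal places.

0.3733

Var(ȳ_str) = Σ Wₕ²(1−fₕ)sₕ²/nₕ with Wₕ = Nₕ/50598:
  County 4: (12206/50598)²·(1−1166/12206)·19.6/1166 = 8.8477585 × 10^-4
  County 2: (812/50598)²·(1−139/812)·4.7/139 = 7.2175109 × 10^-6
  County 3: (18258/50598)²·(1−4258/18258)·95.7/4258 = 0.0022439895
  County 1: (19322/50598)²·(1−3938/19322)·20.7/3938 = 6.1030831 × 10^-4
  → Var(ȳ_str) = 0.0037462912.
Var(ȳ_srs) = (1 − 9501/50598)·117.4/9501 = 0.010036344.
deff = 0.0037462912 / 0.010036344 = 0.3733.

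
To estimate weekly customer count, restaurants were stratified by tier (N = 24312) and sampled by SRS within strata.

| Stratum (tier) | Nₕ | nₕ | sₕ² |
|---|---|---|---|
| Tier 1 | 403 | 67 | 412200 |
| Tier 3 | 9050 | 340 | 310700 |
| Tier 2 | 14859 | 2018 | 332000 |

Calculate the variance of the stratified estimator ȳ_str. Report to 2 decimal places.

176.39

Var(ȳ_str) = Σₕ Wₕ²(1 − fₕ)sₕ²/nₕ with Wₕ = Nₕ/N, N = 24312.
Tier 1: Wₕ = 0.01657618; term = 0.01657618²·(1 − 0.16625310)·412200/67 = 1.4094061.
Tier 3: Wₕ = 0.37224416; term = 0.37224416²·(1 − 0.03756906)·310700/340 = 121.86744.
Tier 2: Wₕ = 0.61117966; term = 0.61117966²·(1 − 0.13580995)·332000/2018 = 53.108493.
Sum = 176.38534.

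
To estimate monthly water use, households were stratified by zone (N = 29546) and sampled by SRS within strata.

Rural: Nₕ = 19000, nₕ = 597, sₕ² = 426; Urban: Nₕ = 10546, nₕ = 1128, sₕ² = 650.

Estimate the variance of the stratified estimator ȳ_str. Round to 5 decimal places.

Var(ȳ_str) = Σₕ Wₕ²(1 − fₕ)sₕ²/nₕ with Wₕ = Nₕ/N, N = 29546.
Rural: Wₕ = 0.64306505; term = 0.64306505²·(1 − 0.03142105)·426/597 = 0.28581177.
Urban: Wₕ = 0.35693495; term = 0.35693495²·(1 − 0.10695998)·650/1128 = 0.065562171.
Sum = 0.35137394.

0.35137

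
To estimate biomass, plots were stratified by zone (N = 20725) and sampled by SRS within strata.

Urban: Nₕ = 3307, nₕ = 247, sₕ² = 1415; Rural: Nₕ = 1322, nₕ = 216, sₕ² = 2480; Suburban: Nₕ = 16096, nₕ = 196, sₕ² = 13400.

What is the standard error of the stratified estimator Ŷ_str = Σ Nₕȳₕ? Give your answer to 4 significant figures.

132600

Var(Ŷ_str) = Σₕ Nₕ²(1 − fₕ)sₕ²/nₕ.
Urban: 3307²·(1 − 247/3307)·1415/247 = 5.7971576 × 10^7.
Rural: 1322²·(1 − 216/1322)·2480/216 = 1.6787441 × 10^7.
Suburban: 16096²·(1 − 196/16096)·13400/196 = 1.7497009 × 10^10.
Sum = 1.7571768 × 10^10.
SE = √(1.7571768 × 10^10) = 132600.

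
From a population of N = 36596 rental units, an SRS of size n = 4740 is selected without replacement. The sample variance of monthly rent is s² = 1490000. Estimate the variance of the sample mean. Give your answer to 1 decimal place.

Under SRS without replacement, Var(ȳ) = (1 − f)·s²/n with f = n/N = 4740/36596 = 0.12952235.
Var(ȳ) = (1 − 0.12952235)·1490000/4740 = 0.87047765·314.34599 = 273.63116.

273.6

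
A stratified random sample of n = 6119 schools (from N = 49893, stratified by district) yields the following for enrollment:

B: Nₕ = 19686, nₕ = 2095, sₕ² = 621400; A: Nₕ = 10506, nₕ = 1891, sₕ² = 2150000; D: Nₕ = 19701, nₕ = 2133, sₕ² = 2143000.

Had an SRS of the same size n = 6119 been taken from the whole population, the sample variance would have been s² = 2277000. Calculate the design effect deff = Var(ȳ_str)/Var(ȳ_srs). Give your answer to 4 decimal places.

0.6809

Var(ȳ_str) = Σ Wₕ²(1−fₕ)sₕ²/nₕ with Wₕ = Nₕ/49893:
  B: (19686/49893)²·(1−2095/19686)·621400/2095 = 41.262543
  A: (10506/49893)²·(1−1891/10506)·2150000/1891 = 41.339039
  D: (19701/49893)²·(1−2133/19701)·2143000/2133 = 139.68915
  → Var(ȳ_str) = 222.29073.
Var(ȳ_srs) = (1 − 6119/49893)·2277000/6119 = 326.48196.
deff = 222.29073 / 326.48196 = 0.6809.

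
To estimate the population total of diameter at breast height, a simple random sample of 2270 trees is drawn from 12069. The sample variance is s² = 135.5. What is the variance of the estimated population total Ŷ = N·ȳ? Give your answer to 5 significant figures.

7.0594 × 10^6

Var(Ŷ) = N²·Var(ȳ) = N²·(1 − n/N)·s²/n.
f = 2270/12069 = 0.18808518; Var(ȳ) = 0.81191482·135.5/2270 = 0.048464519.
Var(Ŷ) = 12069² · 0.048464519 = 7.0593787 × 10^6.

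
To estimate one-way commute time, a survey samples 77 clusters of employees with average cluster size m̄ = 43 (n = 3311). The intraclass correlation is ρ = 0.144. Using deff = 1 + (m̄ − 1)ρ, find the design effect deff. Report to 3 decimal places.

deff = 1 + (43 − 1)·0.144 = 1 + 6.048 = 7.048.

7.048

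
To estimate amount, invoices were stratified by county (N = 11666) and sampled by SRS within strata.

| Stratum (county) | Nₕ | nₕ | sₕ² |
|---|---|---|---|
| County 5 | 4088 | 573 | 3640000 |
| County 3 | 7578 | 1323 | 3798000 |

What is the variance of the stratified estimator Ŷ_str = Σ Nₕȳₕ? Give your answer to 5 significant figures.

2.2736 × 10^11

Var(Ŷ_str) = Σₕ Nₕ²(1 − fₕ)sₕ²/nₕ.
County 5: 4088²·(1 − 573/4088)·3640000/573 = 9.1281544 × 10^10.
County 3: 7578²·(1 − 1323/7578)·3798000/1323 = 1.3607459 × 10^11.
Sum = 2.2735613 × 10^11.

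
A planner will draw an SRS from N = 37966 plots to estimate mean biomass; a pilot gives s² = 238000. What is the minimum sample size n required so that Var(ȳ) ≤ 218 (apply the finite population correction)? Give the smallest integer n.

Without fpc, n₀ = s²/D = 238000/218 = 1091.7431.
With fpc, (1 − n/N)·s²/n ≤ D requires n ≥ n₀/(1 + n₀/N) = 1091.7431/(1 + 1091.7431/37966) = 1061.2267.
Rounding up, n = 1062.

1062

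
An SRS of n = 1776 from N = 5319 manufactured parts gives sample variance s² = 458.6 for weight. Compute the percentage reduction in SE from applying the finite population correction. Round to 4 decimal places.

18.3849

f = n/N = 1776/5319 = 0.33389735.
SE_no-fpc = √(s²/n) = 0.50815423; SE_fpc = √((1−f)s²/n) = 0.41473064.
Ratio = √(1−f) = 0.81615112. Reduction = 100·(1 − 0.81615112) = 18.3849%.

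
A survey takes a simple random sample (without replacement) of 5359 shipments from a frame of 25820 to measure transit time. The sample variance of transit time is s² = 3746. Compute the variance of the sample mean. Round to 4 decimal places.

0.5539

Under SRS without replacement, Var(ȳ) = (1 − f)·s²/n with f = n/N = 5359/25820 = 0.20755229.
Var(ȳ) = (1 − 0.20755229)·3746/5359 = 0.79244771·0.69901101 = 0.55392968.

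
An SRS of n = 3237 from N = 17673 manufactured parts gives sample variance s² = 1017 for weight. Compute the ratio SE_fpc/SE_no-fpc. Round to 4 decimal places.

f = n/N = 3237/17673 = 0.18316075.
SE_no-fpc = √(s²/n) = 0.56051744; SE_fpc = √((1−f)s²/n) = 0.50659095.
Ratio = √(1−f) = 0.90379159.

0.9038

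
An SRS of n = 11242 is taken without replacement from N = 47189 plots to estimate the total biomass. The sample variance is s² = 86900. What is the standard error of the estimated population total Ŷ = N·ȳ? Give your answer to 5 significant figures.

114510

Var(Ŷ) = N²·Var(ȳ) = N²·(1 − n/N)·s²/n.
f = 11242/47189 = 0.23823349; Var(ȳ) = 0.76176651·86900/11242 = 5.8884104.
Var(Ŷ) = 47189² · 5.8884104 = 1.3112322 × 10^10.
SE(Ŷ) = √(1.3112322 × 10^10) = 114510.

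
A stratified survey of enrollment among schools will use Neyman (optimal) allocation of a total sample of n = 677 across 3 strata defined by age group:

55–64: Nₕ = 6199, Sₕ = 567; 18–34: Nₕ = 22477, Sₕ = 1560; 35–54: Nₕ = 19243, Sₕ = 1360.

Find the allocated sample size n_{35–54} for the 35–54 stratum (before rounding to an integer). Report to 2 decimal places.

Neyman allocation: nₕ = n·NₕSₕ / Σⱼ NⱼSⱼ.
Σ NⱼSⱼ = 6199·567 + 22477·1560 + 19243·1360 = 6.4749433 × 10^7.
n_{35–54} = 677·19243·1360 / (6.4749433 × 10^7) = 273.63.

273.63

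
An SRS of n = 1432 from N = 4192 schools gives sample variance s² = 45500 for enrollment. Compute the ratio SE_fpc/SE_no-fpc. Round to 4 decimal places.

0.8114

f = n/N = 1432/4192 = 0.34160305.
SE_no-fpc = √(s²/n) = 5.6368203; SE_fpc = √((1−f)s²/n) = 4.5738097.
Ratio = √(1−f) = 0.81141663.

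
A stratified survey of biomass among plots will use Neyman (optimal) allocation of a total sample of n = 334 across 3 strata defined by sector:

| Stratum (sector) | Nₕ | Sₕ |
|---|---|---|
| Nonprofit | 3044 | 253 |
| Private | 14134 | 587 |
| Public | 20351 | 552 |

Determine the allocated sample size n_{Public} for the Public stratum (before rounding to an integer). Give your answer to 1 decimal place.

184.8

Neyman allocation: nₕ = n·NₕSₕ / Σⱼ NⱼSⱼ.
Σ NⱼSⱼ = 3044·253 + 14134·587 + 20351·552 = 2.0300542 × 10^7.
n_{Public} = 334·20351·552 / (2.0300542 × 10^7) = 184.8.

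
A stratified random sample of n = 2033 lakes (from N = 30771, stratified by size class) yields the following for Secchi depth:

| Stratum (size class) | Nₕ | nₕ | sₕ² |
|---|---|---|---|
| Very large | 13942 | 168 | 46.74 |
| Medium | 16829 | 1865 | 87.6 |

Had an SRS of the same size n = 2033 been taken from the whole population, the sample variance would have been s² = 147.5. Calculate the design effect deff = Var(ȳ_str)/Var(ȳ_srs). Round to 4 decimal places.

Var(ȳ_str) = Σ Wₕ²(1−fₕ)sₕ²/nₕ with Wₕ = Nₕ/30771:
  Very large: (13942/30771)²·(1−168/13942)·46.74/168 = 0.056426273
  Medium: (16829/30771)²·(1−1865/16829)·87.6/1865 = 0.012492463
  → Var(ȳ_str) = 0.068918736.
Var(ȳ_srs) = (1 − 2033/30771)·147.5/2033 = 0.067759403.
deff = 0.068918736 / 0.067759403 = 1.0171.

1.0171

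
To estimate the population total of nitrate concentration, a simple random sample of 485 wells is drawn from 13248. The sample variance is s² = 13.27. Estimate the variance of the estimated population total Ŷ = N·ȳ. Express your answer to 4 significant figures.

Var(Ŷ) = N²·Var(ȳ) = N²·(1 − n/N)·s²/n.
f = 485/13248 = 0.03660930; Var(ȳ) = 0.96339070·13.27/485 = 0.026359164.
Var(Ŷ) = 13248² · 0.026359164 = 4.6262838 × 10^6.

4.626 × 10^6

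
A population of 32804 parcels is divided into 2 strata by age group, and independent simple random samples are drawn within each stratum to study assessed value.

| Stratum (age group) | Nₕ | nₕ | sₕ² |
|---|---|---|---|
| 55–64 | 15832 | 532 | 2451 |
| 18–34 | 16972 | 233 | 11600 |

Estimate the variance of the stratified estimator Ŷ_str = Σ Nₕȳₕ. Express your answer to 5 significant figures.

1.5260 × 10^10

Var(Ŷ_str) = Σₕ Nₕ²(1 − fₕ)sₕ²/nₕ.
55–64: 15832²·(1 − 532/15832)·2451/532 = 1.1159864 × 10^9.
18–34: 16972²·(1 − 233/16972)·11600/233 = 1.4143751 × 10^10.
Sum = 1.5259737 × 10^10.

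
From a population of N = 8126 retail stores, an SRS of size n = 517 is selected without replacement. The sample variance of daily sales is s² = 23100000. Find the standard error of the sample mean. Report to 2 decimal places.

204.54

Under SRS without replacement, Var(ȳ) = (1 − f)·s²/n with f = n/N = 517/8126 = 0.06362294.
Var(ȳ) = (1 − 0.06362294)·23100000/517 = 0.93637706·44680.851 = 41838.124.
SE(ȳ) = √(41838.124) = 204.54.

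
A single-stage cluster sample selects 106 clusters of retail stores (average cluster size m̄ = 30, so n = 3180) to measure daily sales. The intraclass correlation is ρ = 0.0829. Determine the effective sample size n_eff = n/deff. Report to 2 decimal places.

934.17

deff = 1 + (30 − 1)·0.0829 = 1 + 2.4041 = 3.4041.
n_eff = 3180 / 3.4041 = 934.17.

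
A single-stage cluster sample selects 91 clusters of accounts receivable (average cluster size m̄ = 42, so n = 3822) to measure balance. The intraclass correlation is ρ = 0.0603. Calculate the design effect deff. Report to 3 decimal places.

deff = 1 + (42 − 1)·0.0603 = 1 + 2.4723 = 3.4723.

3.472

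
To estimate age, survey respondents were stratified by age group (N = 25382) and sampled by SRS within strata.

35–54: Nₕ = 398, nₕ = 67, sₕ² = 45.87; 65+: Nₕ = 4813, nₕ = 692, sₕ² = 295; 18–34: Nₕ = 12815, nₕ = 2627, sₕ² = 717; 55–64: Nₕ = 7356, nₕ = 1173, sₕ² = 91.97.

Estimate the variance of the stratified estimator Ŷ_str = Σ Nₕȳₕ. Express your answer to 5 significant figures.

4.7746 × 10^7

Var(Ŷ_str) = Σₕ Nₕ²(1 − fₕ)sₕ²/nₕ.
35–54: 398²·(1 − 67/398)·45.87/67 = 90191.374.
65+: 4813²·(1 − 692/4813)·295/692 = 8.4554047 × 10^6.
18–34: 12815²·(1 − 2627/12815)·717/2627 = 3.5634169 × 10^7.
55–64: 7356²·(1 − 1173/7356)·91.97/1173 = 3.5660641 × 10^6.
Sum = 4.7745829 × 10^7.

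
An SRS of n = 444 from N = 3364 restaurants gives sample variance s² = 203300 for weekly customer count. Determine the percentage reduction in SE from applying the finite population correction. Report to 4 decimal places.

6.8327

f = n/N = 444/3364 = 0.13198573.
SE_no-fpc = √(s²/n) = 21.398198; SE_fpc = √((1−f)s²/n) = 19.93612.
Ratio = √(1−f) = 0.93167283. Reduction = 100·(1 − 0.93167283) = 6.8327%.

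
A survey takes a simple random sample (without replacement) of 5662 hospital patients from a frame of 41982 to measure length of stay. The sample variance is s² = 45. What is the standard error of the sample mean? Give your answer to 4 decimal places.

0.0829

Under SRS without replacement, Var(ȳ) = (1 − f)·s²/n with f = n/N = 5662/41982 = 0.13486732.
Var(ȳ) = (1 − 0.13486732)·45/5662 = 0.86513268·0.0079477217 = 0.0068758337.
SE(ȳ) = √(0.0068758337) = 0.0829.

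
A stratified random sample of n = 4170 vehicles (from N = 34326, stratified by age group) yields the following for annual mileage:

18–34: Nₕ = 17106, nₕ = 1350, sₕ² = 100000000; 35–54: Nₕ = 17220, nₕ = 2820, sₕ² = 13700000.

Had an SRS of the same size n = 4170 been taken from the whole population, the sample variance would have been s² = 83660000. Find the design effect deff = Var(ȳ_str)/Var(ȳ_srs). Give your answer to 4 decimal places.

Var(ȳ_str) = Σ Wₕ²(1−fₕ)sₕ²/nₕ with Wₕ = Nₕ/34326:
  18–34: (17106/34326)²·(1−1350/17106)·100000000/1350 = 16943.935
  35–54: (17220/34326)²·(1−2820/17220)·13700000/2820 = 1022.3997
  → Var(ȳ_str) = 17966.335.
Var(ȳ_srs) = (1 − 4170/34326)·83660000/4170 = 17625.131.
deff = 17966.335 / 17625.131 = 1.0194.

1.0194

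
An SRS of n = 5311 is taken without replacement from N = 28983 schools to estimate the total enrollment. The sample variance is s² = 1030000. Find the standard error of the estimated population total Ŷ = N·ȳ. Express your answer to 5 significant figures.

364770

Var(Ŷ) = N²·Var(ȳ) = N²·(1 − n/N)·s²/n.
f = 5311/28983 = 0.18324535; Var(ȳ) = 0.81675465·1030000/5311 = 158.39904.
Var(Ŷ) = 28983² · 158.39904 = 1.3305746 × 10^11.
SE(Ŷ) = √(1.3305746 × 10^11) = 364770.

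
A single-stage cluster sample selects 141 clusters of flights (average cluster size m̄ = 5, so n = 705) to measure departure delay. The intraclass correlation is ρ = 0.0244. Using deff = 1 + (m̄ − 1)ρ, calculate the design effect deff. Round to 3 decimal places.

deff = 1 + (5 − 1)·0.0244 = 1 + 0.0976 = 1.0976.

1.098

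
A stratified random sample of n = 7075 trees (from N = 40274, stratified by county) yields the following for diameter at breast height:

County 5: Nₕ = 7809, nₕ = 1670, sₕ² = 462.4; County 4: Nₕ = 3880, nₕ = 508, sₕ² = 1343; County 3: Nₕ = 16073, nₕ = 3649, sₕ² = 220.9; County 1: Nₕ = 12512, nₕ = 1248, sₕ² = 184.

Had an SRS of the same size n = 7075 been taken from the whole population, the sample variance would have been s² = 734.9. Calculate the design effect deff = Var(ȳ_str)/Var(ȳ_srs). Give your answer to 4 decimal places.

Var(ȳ_str) = Σ Wₕ²(1−fₕ)sₕ²/nₕ with Wₕ = Nₕ/40274:
  County 5: (7809/40274)²·(1−1670/7809)·462.4/1670 = 0.0081836091
  County 4: (3880/40274)²·(1−508/3880)·1343/508 = 0.021324657
  County 3: (16073/40274)²·(1−3649/16073)·220.9/3649 = 0.0074529929
  County 1: (12512/40274)²·(1−1248/12512)·184/1248 = 0.012810707
  → Var(ȳ_str) = 0.049771966.
Var(ȳ_srs) = (1 − 7075/40274)·734.9/7075 = 0.085625287.
deff = 0.049771966 / 0.085625287 = 0.5813.

0.5813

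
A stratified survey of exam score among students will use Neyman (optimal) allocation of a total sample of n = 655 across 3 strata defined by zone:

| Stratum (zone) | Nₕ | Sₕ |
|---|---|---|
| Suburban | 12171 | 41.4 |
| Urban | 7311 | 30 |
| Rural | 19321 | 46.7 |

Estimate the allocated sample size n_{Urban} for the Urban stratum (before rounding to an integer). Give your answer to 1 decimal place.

88.4

Neyman allocation: nₕ = n·NₕSₕ / Σⱼ NⱼSⱼ.
Σ NⱼSⱼ = 12171·41.4 + 7311·30 + 19321·46.7 = 1.6255001 × 10^6.
n_{Urban} = 655·7311·30 / (1.6255001 × 10^6) = 88.4.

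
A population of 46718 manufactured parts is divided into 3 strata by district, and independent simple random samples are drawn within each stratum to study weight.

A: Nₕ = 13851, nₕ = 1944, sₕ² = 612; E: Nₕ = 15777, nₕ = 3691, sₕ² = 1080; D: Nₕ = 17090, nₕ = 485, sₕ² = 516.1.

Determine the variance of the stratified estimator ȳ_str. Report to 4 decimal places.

0.1877

Var(ȳ_str) = Σₕ Wₕ²(1 − fₕ)sₕ²/nₕ with Wₕ = Nₕ/N, N = 46718.
A: Wₕ = 0.29648101; term = 0.29648101²·(1 − 0.14035088)·612/1944 = 0.02378867.
E: Wₕ = 0.33770709; term = 0.33770709²·(1 − 0.23394815)·1080/3691 = 0.025563378.
D: Wₕ = 0.36581189; term = 0.36581189²·(1 − 0.02837917)·516.1/485 = 0.1383581.
Sum = 0.18771015.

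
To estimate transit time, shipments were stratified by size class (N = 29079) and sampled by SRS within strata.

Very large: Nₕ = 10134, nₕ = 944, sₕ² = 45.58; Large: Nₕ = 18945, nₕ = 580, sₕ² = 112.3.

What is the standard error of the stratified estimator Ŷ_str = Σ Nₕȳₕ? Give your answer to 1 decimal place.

8477.2

Var(Ŷ_str) = Σₕ Nₕ²(1 − fₕ)sₕ²/nₕ.
Very large: 10134²·(1 − 944/10134)·45.58/944 = 4.4967499 × 10^6.
Large: 18945²·(1 − 580/18945)·112.3/580 = 6.7365464 × 10^7.
Sum = 7.1862214 × 10^7.
SE = √(7.1862214 × 10^7) = 8477.2.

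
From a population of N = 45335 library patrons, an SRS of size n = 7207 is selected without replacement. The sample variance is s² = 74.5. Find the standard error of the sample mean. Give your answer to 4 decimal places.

0.0932

Under SRS without replacement, Var(ȳ) = (1 − f)·s²/n with f = n/N = 7207/45335 = 0.15897210.
Var(ȳ) = (1 − 0.15897210)·74.5/7207 = 0.84102790·0.010337172 = 0.0086938503.
SE(ȳ) = √(0.0086938503) = 0.0932.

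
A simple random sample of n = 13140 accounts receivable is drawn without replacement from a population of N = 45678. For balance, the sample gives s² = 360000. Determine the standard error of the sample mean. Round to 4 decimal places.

4.4177

Under SRS without replacement, Var(ȳ) = (1 − f)·s²/n with f = n/N = 13140/45678 = 0.28766583.
Var(ȳ) = (1 − 0.28766583)·360000/13140 = 0.71233417·27.39726 = 19.516005.
SE(ȳ) = √(19.516005) = 4.4177.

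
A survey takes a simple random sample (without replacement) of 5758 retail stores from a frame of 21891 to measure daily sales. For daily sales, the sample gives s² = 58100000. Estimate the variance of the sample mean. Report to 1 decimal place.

Under SRS without replacement, Var(ȳ) = (1 − f)·s²/n with f = n/N = 5758/21891 = 0.26303047.
Var(ȳ) = (1 − 0.26303047)·58100000/5758 = 0.73696953·10090.309 = 7436.2504.

7436.3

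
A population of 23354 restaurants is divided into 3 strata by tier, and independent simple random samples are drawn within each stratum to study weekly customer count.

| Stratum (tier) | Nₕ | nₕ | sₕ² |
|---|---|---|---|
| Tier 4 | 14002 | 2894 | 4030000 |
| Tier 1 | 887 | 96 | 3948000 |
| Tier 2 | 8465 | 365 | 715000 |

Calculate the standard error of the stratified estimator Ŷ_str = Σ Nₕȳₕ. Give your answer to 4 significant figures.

Var(Ŷ_str) = Σₕ Nₕ²(1 − fₕ)sₕ²/nₕ.
Tier 4: 14002²·(1 − 2894/14002)·4030000/2894 = 2.1658704 × 10^11.
Tier 1: 887²·(1 − 96/887)·3948000/96 = 2.8853999 × 10^10.
Tier 2: 8465²·(1 − 365/8465)·715000/365 = 1.343152 × 10^11.
Sum = 3.7975624 × 10^11.
SE = √(3.7975624 × 10^11) = 616200.

616200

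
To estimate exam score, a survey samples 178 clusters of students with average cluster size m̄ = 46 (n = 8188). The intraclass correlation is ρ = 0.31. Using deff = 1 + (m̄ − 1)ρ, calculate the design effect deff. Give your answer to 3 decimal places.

deff = 1 + (46 − 1)·0.31 = 1 + 13.95 = 14.95.

14.950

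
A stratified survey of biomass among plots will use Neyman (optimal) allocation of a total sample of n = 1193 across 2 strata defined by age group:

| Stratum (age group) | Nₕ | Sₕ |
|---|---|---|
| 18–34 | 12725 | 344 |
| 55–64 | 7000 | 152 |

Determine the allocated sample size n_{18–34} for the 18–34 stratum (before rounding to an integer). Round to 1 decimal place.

Neyman allocation: nₕ = n·NₕSₕ / Σⱼ NⱼSⱼ.
Σ NⱼSⱼ = 12725·344 + 7000·152 = 5.4414 × 10^6.
n_{18–34} = 1193·12725·344 / (5.4414 × 10^6) = 959.7.

959.7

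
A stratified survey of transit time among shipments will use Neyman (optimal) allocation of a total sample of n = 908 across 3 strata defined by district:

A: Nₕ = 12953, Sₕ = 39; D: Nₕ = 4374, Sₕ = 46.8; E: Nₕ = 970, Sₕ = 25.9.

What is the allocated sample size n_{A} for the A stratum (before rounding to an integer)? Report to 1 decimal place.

624.1

Neyman allocation: nₕ = n·NₕSₕ / Σⱼ NⱼSⱼ.
Σ NⱼSⱼ = 12953·39 + 4374·46.8 + 970·25.9 = 734993.2.
n_{A} = 908·12953·39 / 734993.2 = 624.1.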